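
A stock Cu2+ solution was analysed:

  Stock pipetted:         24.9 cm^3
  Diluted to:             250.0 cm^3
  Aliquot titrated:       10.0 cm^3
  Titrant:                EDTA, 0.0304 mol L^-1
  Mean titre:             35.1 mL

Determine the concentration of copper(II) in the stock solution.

1.07 mol/L

Cu^2+ + EDTA^4- → [Cu(EDTA)]^2-
n(EDTA) = 0.0351 × 0.0304 = 1.07 × 10^-3 mol
n(Cu2+) in the aliquot = 1.07 × 10^-3 mol (1:1 ratio)
[Cu2+]_dilute = 1.07 × 10^-3 / 0.0100 = 0.107 mol/L
Dilution factor = 250.0 / 24.9 = 10.04
[Cu2+]_stock = 0.107 × 10.04 = 1.07 mol/L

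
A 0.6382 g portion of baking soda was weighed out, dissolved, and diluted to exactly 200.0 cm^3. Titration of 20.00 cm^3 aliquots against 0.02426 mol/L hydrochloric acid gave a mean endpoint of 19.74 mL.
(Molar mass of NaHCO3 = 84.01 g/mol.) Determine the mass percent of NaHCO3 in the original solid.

NaHCO3 + HCl → NaCl + H2O + CO2
n(HCl) per titration = 0.01974 × 0.02426 = 4.789 × 10^-4 mol
n(NaHCO3) in each aliquot = 4.789 × 10^-4 mol (1:1 ratio)
n(NaHCO3) in the whole flask = 4.789 × 10^-4 × 200.0/20.00 = 4.789 × 10^-3 mol
mass of NaHCO3 = 4.789 × 10^-3 × 84.01 = 0.4023 g
% NaHCO3 = 0.4023 / 0.6382 × 100 = 63.04 %

63.04 %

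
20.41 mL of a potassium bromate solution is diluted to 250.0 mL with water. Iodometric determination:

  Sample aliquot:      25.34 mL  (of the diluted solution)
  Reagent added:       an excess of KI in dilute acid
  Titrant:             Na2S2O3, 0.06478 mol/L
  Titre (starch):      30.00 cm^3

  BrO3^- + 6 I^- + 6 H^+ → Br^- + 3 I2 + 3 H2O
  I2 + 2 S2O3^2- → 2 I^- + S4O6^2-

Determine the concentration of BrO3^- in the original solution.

0.1566 mol/L

n(S2O3^2-) = 0.03000 × 0.06478 = 1.943 × 10^-3 mol
n(I2) = n(S2O3^2-)/2 = 9.717 × 10^-4 mol
From the 1:3 ratio, n(BrO3^-) in the aliquot = 1/3 × 9.717 × 10^-4 = 3.239 × 10^-4 mol
[BrO3^-]_dilute = 3.239 × 10^-4 / 0.02534 = 0.01278 mol/L
[BrO3^-]_original = 0.01278 × 250.0/20.41 = 0.1566 mol/L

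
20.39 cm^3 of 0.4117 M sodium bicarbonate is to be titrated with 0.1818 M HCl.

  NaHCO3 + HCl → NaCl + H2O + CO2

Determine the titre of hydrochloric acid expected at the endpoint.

n(NaHCO3) = 0.02039 L × 0.4117 mol/L = 8.395 × 10^-3 mol
n(HCl) = 8.395 × 10^-3 mol (1:1 stoichiometry)
V(HCl) = 8.395 × 10^-3 mol / 0.1818 mol/L = 0.04617 L = 46.17 mL

46.17 mL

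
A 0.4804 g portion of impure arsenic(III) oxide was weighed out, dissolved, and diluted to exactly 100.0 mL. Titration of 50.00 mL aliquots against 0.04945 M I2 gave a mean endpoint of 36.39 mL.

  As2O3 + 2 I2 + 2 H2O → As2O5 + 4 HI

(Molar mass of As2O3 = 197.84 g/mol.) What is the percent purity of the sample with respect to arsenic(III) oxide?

74.11 %

n(I2) per titration = 0.03639 × 0.04945 = 1.799 × 10^-3 mol
From the 1:2 ratio, n(As2O3) in each aliquot = 1/2 × 1.799 × 10^-3 = 8.997 × 10^-4 mol
n(As2O3) in the whole flask = 8.997 × 10^-4 × 100.0/50.00 = 1.799 × 10^-3 mol
mass of As2O3 = 1.799 × 10^-3 × 197.84 = 0.3560 g
% As2O3 = 0.3560 / 0.4804 × 100 = 74.11 %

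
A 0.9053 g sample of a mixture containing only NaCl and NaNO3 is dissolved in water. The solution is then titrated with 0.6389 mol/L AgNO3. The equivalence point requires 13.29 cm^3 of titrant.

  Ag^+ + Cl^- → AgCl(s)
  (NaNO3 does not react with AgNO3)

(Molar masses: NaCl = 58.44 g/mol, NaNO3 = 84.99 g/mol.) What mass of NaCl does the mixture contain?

n(AgNO3) = 0.01329 × 0.6389 = 8.491 × 10^-3 mol
Let x = n(NaCl), y = n(NaNO3).
Titrant: 1x = 8.491 × 10^-3;  mass: 58.44x + 84.99y = 0.9053
Solving, x = 8.491 × 10^-3 mol, y = 4.813 × 10^-3 mol
mass of NaCl = 8.491 × 10^-3 × 58.44 = 0.4962 g

0.4962 g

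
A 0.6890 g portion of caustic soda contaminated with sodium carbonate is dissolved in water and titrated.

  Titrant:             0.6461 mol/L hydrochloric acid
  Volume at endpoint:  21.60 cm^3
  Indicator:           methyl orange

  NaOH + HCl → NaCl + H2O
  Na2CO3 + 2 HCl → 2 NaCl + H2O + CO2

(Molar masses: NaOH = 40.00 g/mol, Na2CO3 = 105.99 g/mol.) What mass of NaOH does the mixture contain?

n(HCl) = 0.02160 × 0.6461 = 0.01396 mol
Let x = n(NaOH), y = n(Na2CO3).
Titrant: 1x + 2y = 0.01396;  mass: 40.00x + 105.99y = 0.6890
Solving, x = 3.893 × 10^-3 mol, y = 5.032 × 10^-3 mol
mass of NaOH = 3.893 × 10^-3 × 40.00 = 0.1557 g

0.1557 g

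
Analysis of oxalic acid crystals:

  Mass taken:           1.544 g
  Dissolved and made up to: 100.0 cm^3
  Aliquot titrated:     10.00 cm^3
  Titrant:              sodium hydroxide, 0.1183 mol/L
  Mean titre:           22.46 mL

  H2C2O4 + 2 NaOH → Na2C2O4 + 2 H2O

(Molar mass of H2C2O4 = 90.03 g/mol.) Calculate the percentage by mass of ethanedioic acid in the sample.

77.46 %

n(NaOH) per titration = 0.02246 × 0.1183 = 2.657 × 10^-3 mol
From the 1:2 ratio, n(H2C2O4) in each aliquot = 1/2 × 2.657 × 10^-3 = 1.329 × 10^-3 mol
n(H2C2O4) in the whole flask = 1.329 × 10^-3 × 100.0/10.00 = 0.01329 mol
mass of H2C2O4 = 0.01329 × 90.03 = 1.196 g
% H2C2O4 = 1.196 / 1.544 × 100 = 77.46 %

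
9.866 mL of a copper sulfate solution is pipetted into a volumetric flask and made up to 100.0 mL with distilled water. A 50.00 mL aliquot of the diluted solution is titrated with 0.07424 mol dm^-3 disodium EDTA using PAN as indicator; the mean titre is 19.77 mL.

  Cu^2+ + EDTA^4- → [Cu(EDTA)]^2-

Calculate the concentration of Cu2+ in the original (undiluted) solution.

n(EDTA) = 0.01977 × 0.07424 = 1.468 × 10^-3 mol
n(Cu2+) in the aliquot = 1.468 × 10^-3 mol (1:1 ratio)
[Cu2+]_dilute = 1.468 × 10^-3 / 0.05000 = 0.02935 mol/L
Dilution factor = 100.0 / 9.866 = 10.14
[Cu2+]_stock = 0.02935 × 10.14 = 0.2975 mol/L

0.2975 mol/L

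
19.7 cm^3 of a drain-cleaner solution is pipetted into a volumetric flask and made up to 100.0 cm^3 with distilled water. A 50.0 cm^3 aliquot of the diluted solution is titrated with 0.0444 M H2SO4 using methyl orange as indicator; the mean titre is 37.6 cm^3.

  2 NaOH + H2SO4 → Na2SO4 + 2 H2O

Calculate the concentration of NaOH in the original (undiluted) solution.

n(H2SO4) = 0.0376 × 0.0444 = 1.67 × 10^-3 mol
From the 2:1 ratio, n(NaOH) in the aliquot = 2/1 × 1.67 × 10^-3 = 3.34 × 10^-3 mol
[NaOH]_dilute = 3.34 × 10^-3 / 0.0500 = 0.0668 mol/L
Dilution factor = 100.0 / 19.7 = 5.076
[NaOH]_stock = 0.0668 × 5.076 = 0.339 mol/L

0.339 M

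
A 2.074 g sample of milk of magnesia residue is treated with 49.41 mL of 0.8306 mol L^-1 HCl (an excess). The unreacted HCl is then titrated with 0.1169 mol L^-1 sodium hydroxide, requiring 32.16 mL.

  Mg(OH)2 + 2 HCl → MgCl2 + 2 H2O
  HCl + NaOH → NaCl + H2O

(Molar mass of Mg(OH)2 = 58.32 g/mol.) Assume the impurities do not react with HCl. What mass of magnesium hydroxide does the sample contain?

n(HCl) added = 0.04941 × 0.8306 = 0.04104 mol
n(NaOH) used in back-titration = 0.03216 × 0.1169 = 3.760 × 10^-3 mol
n(HCl) left over = 3.760 × 10^-3 mol (1:1 ratio)
n(HCl) consumed by analyte = 0.04104 − 3.760 × 10^-3 = 0.03728 mol
From the 1:2 ratio, n(Mg(OH)2) = 1/2 × 0.03728 = 0.01864 mol
mass of Mg(OH)2 = 0.01864 × 58.32 = 1.087 g

1.087 g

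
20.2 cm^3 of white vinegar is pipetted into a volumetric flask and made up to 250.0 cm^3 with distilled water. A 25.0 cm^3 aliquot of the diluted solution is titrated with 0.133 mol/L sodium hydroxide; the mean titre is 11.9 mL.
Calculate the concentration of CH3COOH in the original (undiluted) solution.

CH3COOH + NaOH → CH3COONa + H2O
n(NaOH) = 0.0119 × 0.133 = 1.58 × 10^-3 mol
n(CH3COOH) in the aliquot = 1.58 × 10^-3 mol (1:1 ratio)
[CH3COOH]_dilute = 1.58 × 10^-3 / 0.0250 = 0.0633 mol/L
Dilution factor = 250.0 / 20.2 = 12.38
[CH3COOH]_stock = 0.0633 × 12.38 = 0.784 mol/L

0.784 mol/L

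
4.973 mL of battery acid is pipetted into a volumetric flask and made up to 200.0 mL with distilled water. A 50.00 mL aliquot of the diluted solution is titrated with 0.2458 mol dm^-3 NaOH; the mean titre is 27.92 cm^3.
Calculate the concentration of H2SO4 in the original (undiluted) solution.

H2SO4 + 2 NaOH → Na2SO4 + 2 H2O
n(NaOH) = 0.02792 × 0.2458 = 6.863 × 10^-3 mol
From the 1:2 ratio, n(H2SO4) in the aliquot = 1/2 × 6.863 × 10^-3 = 3.431 × 10^-3 mol
[H2SO4]_dilute = 3.431 × 10^-3 / 0.05000 = 0.06863 mol/L
Dilution factor = 200.0 / 4.973 = 40.22
[H2SO4]_stock = 0.06863 × 40.22 = 2.760 mol/L

2.760 mol/L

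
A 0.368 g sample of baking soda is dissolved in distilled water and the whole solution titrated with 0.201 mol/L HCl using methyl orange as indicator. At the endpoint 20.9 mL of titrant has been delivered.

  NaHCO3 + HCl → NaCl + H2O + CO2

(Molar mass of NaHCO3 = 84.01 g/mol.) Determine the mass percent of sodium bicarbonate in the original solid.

n(HCl) = 0.0209 L × 0.201 mol/L = 4.20 × 10^-3 mol
n(NaHCO3) = 4.20 × 10^-3 mol (1:1 ratio)
mass of NaHCO3 = 4.20 × 10^-3 × 84.01 g/mol = 0.353 g
% NaHCO3 = 0.353 / 0.368 × 100 = 95.9 %

95.9 %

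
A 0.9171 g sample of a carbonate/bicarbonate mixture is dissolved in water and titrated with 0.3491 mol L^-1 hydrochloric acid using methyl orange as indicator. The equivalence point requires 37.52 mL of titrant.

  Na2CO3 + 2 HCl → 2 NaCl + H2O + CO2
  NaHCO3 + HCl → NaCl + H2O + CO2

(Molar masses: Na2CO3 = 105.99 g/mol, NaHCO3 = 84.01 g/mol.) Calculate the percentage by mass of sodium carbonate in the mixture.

n(HCl) = 0.03752 × 0.3491 = 0.01310 mol
Let x = n(Na2CO3), y = n(NaHCO3).
Titrant: 2x + 1y = 0.01310;  mass: 105.99x + 84.01y = 0.9171
Solving, x = 2.955 × 10^-3 mol, y = 7.189 × 10^-3 mol
mass of Na2CO3 = 2.955 × 10^-3 × 105.99 = 0.3132 g
% Na2CO3 = 0.3132 / 0.9171 × 100 = 34.15 %

34.15 %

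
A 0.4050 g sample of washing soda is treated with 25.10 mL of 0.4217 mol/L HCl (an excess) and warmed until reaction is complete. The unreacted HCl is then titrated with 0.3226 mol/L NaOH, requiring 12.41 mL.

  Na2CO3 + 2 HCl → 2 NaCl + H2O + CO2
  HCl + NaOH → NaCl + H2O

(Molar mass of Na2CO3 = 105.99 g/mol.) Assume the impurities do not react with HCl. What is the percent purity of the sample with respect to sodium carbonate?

n(HCl) added = 0.02510 × 0.4217 = 0.01058 mol
n(NaOH) used in back-titration = 0.01241 × 0.3226 = 4.003 × 10^-3 mol
n(HCl) left over = 4.003 × 10^-3 mol (1:1 ratio)
n(HCl) consumed by analyte = 0.01058 − 4.003 × 10^-3 = 6.581 × 10^-3 mol
From the 1:2 ratio, n(Na2CO3) = 1/2 × 6.581 × 10^-3 = 3.291 × 10^-3 mol
mass of Na2CO3 = 3.291 × 10^-3 × 105.99 = 0.3488 g
% Na2CO3 = 0.3488 / 0.4050 × 100 = 86.12 %

86.12 %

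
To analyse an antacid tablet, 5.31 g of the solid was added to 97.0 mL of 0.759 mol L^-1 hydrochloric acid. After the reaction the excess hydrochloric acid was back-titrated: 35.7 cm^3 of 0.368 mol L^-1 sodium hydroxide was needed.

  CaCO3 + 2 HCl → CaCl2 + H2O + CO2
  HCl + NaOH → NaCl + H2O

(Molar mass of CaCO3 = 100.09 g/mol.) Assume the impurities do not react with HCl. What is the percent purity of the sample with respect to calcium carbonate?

n(HCl) added = 0.0970 × 0.759 = 0.0736 mol
n(NaOH) used in back-titration = 0.0357 × 0.368 = 0.0131 mol
n(HCl) left over = 0.0131 mol (1:1 ratio)
n(HCl) consumed by analyte = 0.0736 − 0.0131 = 0.0605 mol
From the 1:2 ratio, n(CaCO3) = 1/2 × 0.0605 = 0.0302 mol
mass of CaCO3 = 0.0302 × 100.09 = 3.03 g
% CaCO3 = 3.03 / 5.31 × 100 = 57.0 %

57.0 %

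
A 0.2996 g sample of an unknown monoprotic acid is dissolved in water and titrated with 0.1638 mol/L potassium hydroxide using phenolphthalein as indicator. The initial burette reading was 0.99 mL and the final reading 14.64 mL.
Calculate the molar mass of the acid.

n(KOH) = 0.01365 L × 0.1638 mol/L = 2.236 × 10^-3 mol
n(HA) = 2.236 × 10^-3 mol (1:1 ratio)
M = m / n = 0.2996 g / 2.236 × 10^-3 mol = 134.0 g/mol

134.0 g/mol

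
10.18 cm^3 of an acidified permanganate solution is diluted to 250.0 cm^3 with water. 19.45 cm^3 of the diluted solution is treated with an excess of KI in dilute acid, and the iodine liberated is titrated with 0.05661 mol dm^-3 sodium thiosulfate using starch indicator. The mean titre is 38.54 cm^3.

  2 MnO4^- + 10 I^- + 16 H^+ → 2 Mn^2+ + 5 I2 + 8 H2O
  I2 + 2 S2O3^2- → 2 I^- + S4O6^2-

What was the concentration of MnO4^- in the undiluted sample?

n(S2O3^2-) = 0.03854 × 0.05661 = 2.182 × 10^-3 mol
n(I2) = n(S2O3^2-)/2 = 1.091 × 10^-3 mol
From the 2:5 ratio, n(MnO4^-) in the aliquot = 2/5 × 1.091 × 10^-3 = 4.363 × 10^-4 mol
[MnO4^-]_dilute = 4.363 × 10^-4 / 0.01945 = 0.02243 mol/L
[MnO4^-]_original = 0.02243 × 250.0/10.18 = 0.5509 mol/L

0.5509 mol/L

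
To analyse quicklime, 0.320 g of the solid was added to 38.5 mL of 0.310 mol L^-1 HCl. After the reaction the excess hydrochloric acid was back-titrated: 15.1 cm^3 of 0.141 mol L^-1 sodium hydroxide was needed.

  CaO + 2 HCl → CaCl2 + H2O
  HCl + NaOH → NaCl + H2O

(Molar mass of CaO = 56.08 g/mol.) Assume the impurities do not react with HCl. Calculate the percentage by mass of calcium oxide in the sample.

n(HCl) added = 0.0385 × 0.310 = 0.0119 mol
n(NaOH) used in back-titration = 0.0151 × 0.141 = 2.13 × 10^-3 mol
n(HCl) left over = 2.13 × 10^-3 mol (1:1 ratio)
n(HCl) consumed by analyte = 0.0119 − 2.13 × 10^-3 = 9.81 × 10^-3 mol
From the 1:2 ratio, n(CaO) = 1/2 × 9.81 × 10^-3 = 4.90 × 10^-3 mol
mass of CaO = 4.90 × 10^-3 × 56.08 = 0.275 g
% CaO = 0.275 / 0.320 × 100 = 85.9 %

85.9 %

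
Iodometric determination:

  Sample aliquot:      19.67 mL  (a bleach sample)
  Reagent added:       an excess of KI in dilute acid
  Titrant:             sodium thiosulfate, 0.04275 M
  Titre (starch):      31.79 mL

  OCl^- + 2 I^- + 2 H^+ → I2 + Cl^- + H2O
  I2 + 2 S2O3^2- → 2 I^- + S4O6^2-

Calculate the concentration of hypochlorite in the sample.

0.03455 M

n(S2O3^2-) = 0.03179 × 0.04275 = 1.359 × 10^-3 mol
n(I2) = n(S2O3^2-)/2 = 6.795 × 10^-4 mol
n(OCl^-) in the aliquot = 6.795 × 10^-4 mol (1:1 ratio)
[OCl^-] = 6.795 × 10^-4 / 0.01967 = 0.03455 mol/L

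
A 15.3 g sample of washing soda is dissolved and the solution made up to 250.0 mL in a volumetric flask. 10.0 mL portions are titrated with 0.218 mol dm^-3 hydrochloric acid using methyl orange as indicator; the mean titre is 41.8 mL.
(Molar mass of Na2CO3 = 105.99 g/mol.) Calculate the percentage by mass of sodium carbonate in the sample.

Na2CO3 + 2 HCl → 2 NaCl + H2O + CO2
n(HCl) per titration = 0.0418 × 0.218 = 9.11 × 10^-3 mol
From the 1:2 ratio, n(Na2CO3) in each aliquot = 1/2 × 9.11 × 10^-3 = 4.56 × 10^-3 mol
n(Na2CO3) in the whole flask = 4.56 × 10^-3 × 250.0/10.0 = 0.114 mol
mass of Na2CO3 = 0.114 × 105.99 = 12.1 g
% Na2CO3 = 12.1 / 15.3 × 100 = 78.9 %

78.9 %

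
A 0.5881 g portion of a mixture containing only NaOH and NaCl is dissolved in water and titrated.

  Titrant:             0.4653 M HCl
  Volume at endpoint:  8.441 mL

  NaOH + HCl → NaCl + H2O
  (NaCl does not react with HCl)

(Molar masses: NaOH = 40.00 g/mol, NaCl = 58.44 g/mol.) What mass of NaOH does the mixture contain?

n(HCl) = 0.008441 × 0.4653 = 3.928 × 10^-3 mol
Let x = n(NaOH), y = n(NaCl).
Titrant: 1x = 3.928 × 10^-3;  mass: 40.00x + 58.44y = 0.5881
Solving, x = 3.928 × 10^-3 mol, y = 7.375 × 10^-3 mol
mass of NaOH = 3.928 × 10^-3 × 40.00 = 0.1571 g

0.1571 g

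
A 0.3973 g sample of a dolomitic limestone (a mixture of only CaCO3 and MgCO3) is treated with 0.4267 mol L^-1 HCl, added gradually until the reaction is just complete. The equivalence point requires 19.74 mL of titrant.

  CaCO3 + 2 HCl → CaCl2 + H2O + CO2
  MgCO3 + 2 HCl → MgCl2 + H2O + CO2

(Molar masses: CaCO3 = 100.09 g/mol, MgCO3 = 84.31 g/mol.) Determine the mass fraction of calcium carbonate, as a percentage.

67.41 %

n(HCl) = 0.01974 × 0.4267 = 8.423 × 10^-3 mol
Let x = n(CaCO3), y = n(MgCO3).
Titrant: 2x + 2y = 8.423 × 10^-3;  mass: 100.09x + 84.31y = 0.3973
Solving, x = 2.676 × 10^-3 mol, y = 1.536 × 10^-3 mol
mass of CaCO3 = 2.676 × 10^-3 × 100.09 = 0.2678 g
% CaCO3 = 0.2678 / 0.3973 × 100 = 67.41 %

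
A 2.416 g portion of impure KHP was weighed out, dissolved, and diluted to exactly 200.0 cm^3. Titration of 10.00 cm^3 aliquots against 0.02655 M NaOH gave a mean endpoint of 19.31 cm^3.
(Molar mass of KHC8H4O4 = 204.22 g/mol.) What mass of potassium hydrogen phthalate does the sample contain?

2.094 g

KHC8H4O4 + NaOH → KNaC8H4O4 + H2O
n(NaOH) per titration = 0.01931 × 0.02655 = 5.127 × 10^-4 mol
n(KHC8H4O4) in each aliquot = 5.127 × 10^-4 mol (1:1 ratio)
n(KHC8H4O4) in the whole flask = 5.127 × 10^-4 × 200.0/10.00 = 0.01025 mol
mass of KHC8H4O4 = 0.01025 × 204.22 = 2.094 g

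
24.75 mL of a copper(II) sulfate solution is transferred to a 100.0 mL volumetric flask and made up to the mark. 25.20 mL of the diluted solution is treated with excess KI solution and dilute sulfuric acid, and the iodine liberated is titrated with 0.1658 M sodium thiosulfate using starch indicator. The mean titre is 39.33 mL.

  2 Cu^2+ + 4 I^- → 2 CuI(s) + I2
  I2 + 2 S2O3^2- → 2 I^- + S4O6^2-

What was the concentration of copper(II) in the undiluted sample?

n(S2O3^2-) = 0.03933 × 0.1658 = 6.521 × 10^-3 mol
n(I2) = n(S2O3^2-)/2 = 3.260 × 10^-3 mol
From the 2:1 ratio, n(Cu2+) in the aliquot = 2/1 × 3.260 × 10^-3 = 6.521 × 10^-3 mol
[Cu2+]_dilute = 6.521 × 10^-3 / 0.02520 = 0.2588 mol/L
[Cu2+]_original = 0.2588 × 100.0/24.75 = 1.046 mol/L

1.046 M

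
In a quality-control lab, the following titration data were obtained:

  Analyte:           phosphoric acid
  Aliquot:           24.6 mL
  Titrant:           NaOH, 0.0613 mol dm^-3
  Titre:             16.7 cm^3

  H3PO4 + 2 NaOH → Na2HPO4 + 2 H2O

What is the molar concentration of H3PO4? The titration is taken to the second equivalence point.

0.0208 mol/L

n(NaOH) = 0.0167 L × 0.0613 mol/L = 1.02 × 10^-3 mol
From the 1:2 mole ratio, n(H3PO4) = 1/2 × 1.02 × 10^-3 = 5.12 × 10^-4 mol
[H3PO4] = 5.12 × 10^-4 mol / 0.0246 L = 0.0208 mol/L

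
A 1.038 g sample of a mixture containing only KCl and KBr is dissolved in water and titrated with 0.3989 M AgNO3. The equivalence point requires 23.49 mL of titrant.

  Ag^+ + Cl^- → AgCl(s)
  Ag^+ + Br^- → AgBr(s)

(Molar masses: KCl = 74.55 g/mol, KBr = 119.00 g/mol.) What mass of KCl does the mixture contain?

n(AgNO3) = 0.02349 × 0.3989 = 9.370 × 10^-3 mol
Let x = n(KCl), y = n(KBr).
Titrant: 1x + 1y = 9.370 × 10^-3;  mass: 74.55x + 119.00y = 1.038
Solving, x = 1.733 × 10^-3 mol, y = 7.637 × 10^-3 mol
mass of KCl = 1.733 × 10^-3 × 74.55 = 0.1292 g

0.1292 g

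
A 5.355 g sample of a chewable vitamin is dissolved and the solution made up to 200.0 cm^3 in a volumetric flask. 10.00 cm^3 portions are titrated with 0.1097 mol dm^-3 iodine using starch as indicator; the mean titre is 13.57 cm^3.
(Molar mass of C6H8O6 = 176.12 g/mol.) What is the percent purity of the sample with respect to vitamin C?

C6H8O6 + I2 → C6H6O6 + 2 HI
n(I2) per titration = 0.01357 × 0.1097 = 1.489 × 10^-3 mol
n(C6H8O6) in each aliquot = 1.489 × 10^-3 mol (1:1 ratio)
n(C6H8O6) in the whole flask = 1.489 × 10^-3 × 200.0/10.00 = 0.02977 mol
mass of C6H8O6 = 0.02977 × 176.12 = 5.244 g
% C6H8O6 = 5.244 / 5.355 × 100 = 97.92 %

97.92 %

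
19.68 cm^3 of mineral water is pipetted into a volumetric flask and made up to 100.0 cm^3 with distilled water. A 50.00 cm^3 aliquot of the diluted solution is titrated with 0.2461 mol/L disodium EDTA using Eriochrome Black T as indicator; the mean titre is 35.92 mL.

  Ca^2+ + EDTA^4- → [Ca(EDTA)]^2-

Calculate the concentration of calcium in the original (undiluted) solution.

0.8984 mol/L

n(EDTA) = 0.03592 × 0.2461 = 8.840 × 10^-3 mol
n(Ca2+) in the aliquot = 8.840 × 10^-3 mol (1:1 ratio)
[Ca2+]_dilute = 8.840 × 10^-3 / 0.05000 = 0.1768 mol/L
Dilution factor = 100.0 / 19.68 = 5.081
[Ca2+]_stock = 0.1768 × 5.081 = 0.8984 mol/L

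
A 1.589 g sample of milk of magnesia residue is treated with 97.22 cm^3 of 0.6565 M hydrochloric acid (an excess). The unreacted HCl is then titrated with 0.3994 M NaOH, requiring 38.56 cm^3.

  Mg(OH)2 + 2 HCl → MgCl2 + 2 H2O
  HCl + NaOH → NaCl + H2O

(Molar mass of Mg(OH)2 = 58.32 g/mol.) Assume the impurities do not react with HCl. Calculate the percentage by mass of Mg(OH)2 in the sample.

88.86 %

n(HCl) added = 0.09722 × 0.6565 = 0.06382 mol
n(NaOH) used in back-titration = 0.03856 × 0.3994 = 0.01540 mol
n(HCl) left over = 0.01540 mol (1:1 ratio)
n(HCl) consumed by analyte = 0.06382 − 0.01540 = 0.04842 mol
From the 1:2 ratio, n(Mg(OH)2) = 1/2 × 0.04842 = 0.02421 mol
mass of Mg(OH)2 = 0.02421 × 58.32 = 1.412 g
% Mg(OH)2 = 1.412 / 1.589 × 100 = 88.86 %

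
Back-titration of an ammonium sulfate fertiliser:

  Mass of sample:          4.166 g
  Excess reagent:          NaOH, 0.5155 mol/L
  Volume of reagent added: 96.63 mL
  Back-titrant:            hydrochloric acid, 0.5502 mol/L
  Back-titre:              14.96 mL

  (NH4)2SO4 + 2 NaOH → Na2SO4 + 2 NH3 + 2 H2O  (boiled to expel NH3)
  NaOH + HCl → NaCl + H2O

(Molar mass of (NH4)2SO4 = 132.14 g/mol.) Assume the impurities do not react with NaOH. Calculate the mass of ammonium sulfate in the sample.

n(NaOH) added = 0.09663 × 0.5155 = 0.04981 mol
n(HCl) used in back-titration = 0.01496 × 0.5502 = 8.231 × 10^-3 mol
n(NaOH) left over = 8.231 × 10^-3 mol (1:1 ratio)
n(NaOH) consumed by analyte = 0.04981 − 8.231 × 10^-3 = 0.04158 mol
From the 1:2 ratio, n((NH4)2SO4) = 1/2 × 0.04158 = 0.02079 mol
mass of (NH4)2SO4 = 0.02079 × 132.14 = 2.747 g

2.747 g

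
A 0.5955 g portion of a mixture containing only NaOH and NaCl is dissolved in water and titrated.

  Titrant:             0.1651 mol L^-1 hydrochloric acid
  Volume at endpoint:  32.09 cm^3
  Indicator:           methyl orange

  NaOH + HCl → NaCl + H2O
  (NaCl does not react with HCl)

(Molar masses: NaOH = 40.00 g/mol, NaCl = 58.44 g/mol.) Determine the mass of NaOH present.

n(HCl) = 0.03209 × 0.1651 = 5.298 × 10^-3 mol
Let x = n(NaOH), y = n(NaCl).
Titrant: 1x = 5.298 × 10^-3;  mass: 40.00x + 58.44y = 0.5955
Solving, x = 5.298 × 10^-3 mol, y = 6.564 × 10^-3 mol
mass of NaOH = 5.298 × 10^-3 × 40.00 = 0.2119 g

0.2119 g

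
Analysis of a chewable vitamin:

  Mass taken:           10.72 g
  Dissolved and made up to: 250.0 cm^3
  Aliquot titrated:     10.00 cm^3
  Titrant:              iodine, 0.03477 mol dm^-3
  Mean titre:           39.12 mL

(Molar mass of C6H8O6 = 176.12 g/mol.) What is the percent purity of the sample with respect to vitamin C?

C6H8O6 + I2 → C6H6O6 + 2 HI
n(I2) per titration = 0.03912 × 0.03477 = 1.360 × 10^-3 mol
n(C6H8O6) in each aliquot = 1.360 × 10^-3 mol (1:1 ratio)
n(C6H8O6) in the whole flask = 1.360 × 10^-3 × 250.0/10.00 = 0.03401 mol
mass of C6H8O6 = 0.03401 × 176.12 = 5.989 g
% C6H8O6 = 5.989 / 10.72 × 100 = 55.87 %

55.87 %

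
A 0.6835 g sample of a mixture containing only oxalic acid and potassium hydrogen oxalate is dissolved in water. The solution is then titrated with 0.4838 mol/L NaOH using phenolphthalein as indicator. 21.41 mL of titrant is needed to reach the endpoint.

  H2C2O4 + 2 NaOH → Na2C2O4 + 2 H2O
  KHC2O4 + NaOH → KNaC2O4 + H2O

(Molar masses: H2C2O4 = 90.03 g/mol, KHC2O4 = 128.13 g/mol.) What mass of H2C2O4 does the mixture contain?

0.3486 g

n(NaOH) = 0.02141 × 0.4838 = 0.01036 mol
Let x = n(H2C2O4), y = n(KHC2O4).
Titrant: 2x + 1y = 0.01036;  mass: 90.03x + 128.13y = 0.6835
Solving, x = 3.872 × 10^-3 mol, y = 2.614 × 10^-3 mol
mass of H2C2O4 = 3.872 × 10^-3 × 90.03 = 0.3486 g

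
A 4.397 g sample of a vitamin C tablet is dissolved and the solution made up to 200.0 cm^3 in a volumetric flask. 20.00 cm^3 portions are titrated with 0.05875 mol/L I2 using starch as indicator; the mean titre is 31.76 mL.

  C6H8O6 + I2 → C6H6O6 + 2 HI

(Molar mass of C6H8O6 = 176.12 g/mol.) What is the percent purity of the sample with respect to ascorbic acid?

74.74 %

n(I2) per titration = 0.03176 × 0.05875 = 1.866 × 10^-3 mol
n(C6H8O6) in each aliquot = 1.866 × 10^-3 mol (1:1 ratio)
n(C6H8O6) in the whole flask = 1.866 × 10^-3 × 200.0/20.00 = 0.01866 mol
mass of C6H8O6 = 0.01866 × 176.12 = 3.286 g
% C6H8O6 = 3.286 / 4.397 × 100 = 74.74 %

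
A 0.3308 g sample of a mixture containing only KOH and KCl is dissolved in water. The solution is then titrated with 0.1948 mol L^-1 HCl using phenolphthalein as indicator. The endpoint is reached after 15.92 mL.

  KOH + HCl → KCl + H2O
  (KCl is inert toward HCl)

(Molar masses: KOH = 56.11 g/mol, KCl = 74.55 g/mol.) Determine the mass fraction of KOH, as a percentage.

n(HCl) = 0.01592 × 0.1948 = 3.101 × 10^-3 mol
Let x = n(KOH), y = n(KCl).
Titrant: 1x = 3.101 × 10^-3;  mass: 56.11x + 74.55y = 0.3308
Solving, x = 3.101 × 10^-3 mol, y = 2.103 × 10^-3 mol
mass of KOH = 3.101 × 10^-3 × 56.11 = 0.1740 g
% KOH = 0.1740 / 0.3308 × 100 = 52.60 %

52.60 %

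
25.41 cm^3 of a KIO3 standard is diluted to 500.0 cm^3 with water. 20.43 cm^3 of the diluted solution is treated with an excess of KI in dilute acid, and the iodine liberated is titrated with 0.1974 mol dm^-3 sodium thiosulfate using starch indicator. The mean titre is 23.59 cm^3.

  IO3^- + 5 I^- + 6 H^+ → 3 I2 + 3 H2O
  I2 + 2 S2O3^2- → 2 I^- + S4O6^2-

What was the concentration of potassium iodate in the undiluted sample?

0.7475 mol/L

n(S2O3^2-) = 0.02359 × 0.1974 = 4.657 × 10^-3 mol
n(I2) = n(S2O3^2-)/2 = 2.328 × 10^-3 mol
From the 1:3 ratio, n(IO3^-) in the aliquot = 1/3 × 2.328 × 10^-3 = 7.761 × 10^-4 mol
[IO3^-]_dilute = 7.761 × 10^-4 / 0.02043 = 0.03799 mol/L
[IO3^-]_original = 0.03799 × 500.0/25.41 = 0.7475 mol/L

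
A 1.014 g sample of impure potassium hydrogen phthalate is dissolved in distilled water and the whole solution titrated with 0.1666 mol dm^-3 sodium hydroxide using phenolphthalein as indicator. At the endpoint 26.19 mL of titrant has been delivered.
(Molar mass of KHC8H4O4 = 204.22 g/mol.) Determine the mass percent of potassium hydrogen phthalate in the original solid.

87.88 %

KHC8H4O4 + NaOH → KNaC8H4O4 + H2O
n(NaOH) = 0.02619 L × 0.1666 mol/L = 4.363 × 10^-3 mol
n(KHC8H4O4) = 4.363 × 10^-3 mol (1:1 ratio)
mass of KHC8H4O4 = 4.363 × 10^-3 × 204.22 g/mol = 0.8911 g
% KHC8H4O4 = 0.8911 / 1.014 × 100 = 87.88 %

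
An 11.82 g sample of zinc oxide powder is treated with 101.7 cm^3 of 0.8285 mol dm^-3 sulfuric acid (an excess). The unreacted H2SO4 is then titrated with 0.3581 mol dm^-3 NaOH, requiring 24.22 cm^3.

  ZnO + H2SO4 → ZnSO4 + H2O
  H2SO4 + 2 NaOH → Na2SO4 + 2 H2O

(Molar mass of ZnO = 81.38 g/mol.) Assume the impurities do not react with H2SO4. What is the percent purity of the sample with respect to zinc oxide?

55.03 %

n(H2SO4) added = 0.1017 × 0.8285 = 0.08426 mol
n(NaOH) used in back-titration = 0.02422 × 0.3581 = 8.673 × 10^-3 mol
From the 1:2 ratio, n(H2SO4) left over = 1/2 × 8.673 × 10^-3 = 4.337 × 10^-3 mol
n(H2SO4) consumed by analyte = 0.08426 − 4.337 × 10^-3 = 0.07992 mol
n(ZnO) = 0.07992 mol (1:1 ratio)
mass of ZnO = 0.07992 × 81.38 = 6.504 g
% ZnO = 6.504 / 11.82 × 100 = 55.03 %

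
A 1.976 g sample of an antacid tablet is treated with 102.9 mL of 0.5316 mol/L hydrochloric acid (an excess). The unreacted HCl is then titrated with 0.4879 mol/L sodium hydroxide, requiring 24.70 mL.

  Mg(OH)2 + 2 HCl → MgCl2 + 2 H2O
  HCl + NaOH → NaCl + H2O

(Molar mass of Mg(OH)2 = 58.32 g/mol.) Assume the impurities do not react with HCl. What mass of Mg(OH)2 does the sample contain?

1.244 g

n(HCl) added = 0.1029 × 0.5316 = 0.05470 mol
n(NaOH) used in back-titration = 0.02470 × 0.4879 = 0.01205 mol
n(HCl) left over = 0.01205 mol (1:1 ratio)
n(HCl) consumed by analyte = 0.05470 − 0.01205 = 0.04265 mol
From the 1:2 ratio, n(Mg(OH)2) = 1/2 × 0.04265 = 0.02133 mol
mass of Mg(OH)2 = 0.02133 × 58.32 = 1.244 g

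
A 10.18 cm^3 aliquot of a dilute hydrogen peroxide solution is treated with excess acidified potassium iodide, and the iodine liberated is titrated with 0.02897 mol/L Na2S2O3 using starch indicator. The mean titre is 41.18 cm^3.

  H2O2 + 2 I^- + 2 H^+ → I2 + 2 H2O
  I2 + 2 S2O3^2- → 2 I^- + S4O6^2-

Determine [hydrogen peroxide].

n(S2O3^2-) = 0.04118 × 0.02897 = 1.193 × 10^-3 mol
n(I2) = n(S2O3^2-)/2 = 5.965 × 10^-4 mol
n(H2O2) in the aliquot = 5.965 × 10^-4 mol (1:1 ratio)
[H2O2] = 5.965 × 10^-4 / 0.01018 = 0.05859 mol/L

0.05859 mol/L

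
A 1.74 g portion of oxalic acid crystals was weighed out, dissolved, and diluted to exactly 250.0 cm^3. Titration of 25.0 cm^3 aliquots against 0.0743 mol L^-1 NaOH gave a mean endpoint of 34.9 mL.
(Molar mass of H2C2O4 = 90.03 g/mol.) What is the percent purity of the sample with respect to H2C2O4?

H2C2O4 + 2 NaOH → Na2C2O4 + 2 H2O
n(NaOH) per titration = 0.0349 × 0.0743 = 2.59 × 10^-3 mol
From the 1:2 ratio, n(H2C2O4) in each aliquot = 1/2 × 2.59 × 10^-3 = 1.30 × 10^-3 mol
n(H2C2O4) in the whole flask = 1.30 × 10^-3 × 250.0/25.0 = 0.0130 mol
mass of H2C2O4 = 0.0130 × 90.03 = 1.17 g
% H2C2O4 = 1.17 / 1.74 × 100 = 67.1 %

67.1 %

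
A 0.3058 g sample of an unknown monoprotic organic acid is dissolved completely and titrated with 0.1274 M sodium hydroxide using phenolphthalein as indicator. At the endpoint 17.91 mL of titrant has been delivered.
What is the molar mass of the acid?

n(NaOH) = 0.01791 L × 0.1274 mol/L = 2.282 × 10^-3 mol
n(HA) = 2.282 × 10^-3 mol (1:1 ratio)
M = m / n = 0.3058 g / 2.282 × 10^-3 mol = 134.0 g/mol

134.0 g/mol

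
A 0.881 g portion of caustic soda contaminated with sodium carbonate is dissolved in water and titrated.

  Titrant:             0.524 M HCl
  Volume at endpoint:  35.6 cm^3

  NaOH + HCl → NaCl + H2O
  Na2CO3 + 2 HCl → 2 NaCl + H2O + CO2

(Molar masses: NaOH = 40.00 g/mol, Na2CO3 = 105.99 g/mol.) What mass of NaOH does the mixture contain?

0.331 g

n(HCl) = 0.0356 × 0.524 = 0.0187 mol
Let x = n(NaOH), y = n(Na2CO3).
Titrant: 1x + 2y = 0.0187;  mass: 40.00x + 105.99y = 0.881
Solving, x = 8.28 × 10^-3 mol, y = 5.19 × 10^-3 mol
mass of NaOH = 8.28 × 10^-3 × 40.00 = 0.331 g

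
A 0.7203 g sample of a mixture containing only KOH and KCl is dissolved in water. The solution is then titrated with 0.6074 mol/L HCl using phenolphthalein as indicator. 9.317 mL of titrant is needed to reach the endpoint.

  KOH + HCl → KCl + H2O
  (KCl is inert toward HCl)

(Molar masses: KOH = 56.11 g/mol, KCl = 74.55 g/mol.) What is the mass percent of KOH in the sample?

n(HCl) = 0.009317 × 0.6074 = 5.659 × 10^-3 mol
Let x = n(KOH), y = n(KCl).
Titrant: 1x = 5.659 × 10^-3;  mass: 56.11x + 74.55y = 0.7203
Solving, x = 5.659 × 10^-3 mol, y = 5.403 × 10^-3 mol
mass of KOH = 5.659 × 10^-3 × 56.11 = 0.3175 g
% KOH = 0.3175 / 0.7203 × 100 = 44.08 %

44.08 %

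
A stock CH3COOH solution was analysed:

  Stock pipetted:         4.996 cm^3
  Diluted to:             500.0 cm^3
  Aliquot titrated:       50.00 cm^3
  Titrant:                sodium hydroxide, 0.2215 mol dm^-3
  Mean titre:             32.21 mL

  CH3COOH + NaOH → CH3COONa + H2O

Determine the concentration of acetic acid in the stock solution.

14.28 mol/L

n(NaOH) = 0.03221 × 0.2215 = 7.135 × 10^-3 mol
n(CH3COOH) in the aliquot = 7.135 × 10^-3 mol (1:1 ratio)
[CH3COOH]_dilute = 7.135 × 10^-3 / 0.05000 = 0.1427 mol/L
Dilution factor = 500.0 / 4.996 = 100.1
[CH3COOH]_stock = 0.1427 × 100.1 = 14.28 mol/L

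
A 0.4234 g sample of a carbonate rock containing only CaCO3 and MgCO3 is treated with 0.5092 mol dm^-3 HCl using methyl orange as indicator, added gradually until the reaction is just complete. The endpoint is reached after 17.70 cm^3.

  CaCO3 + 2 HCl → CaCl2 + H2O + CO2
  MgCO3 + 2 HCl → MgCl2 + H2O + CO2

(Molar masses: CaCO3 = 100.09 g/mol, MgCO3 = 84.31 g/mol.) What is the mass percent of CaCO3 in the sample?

65.11 %

n(HCl) = 0.01770 × 0.5092 = 9.013 × 10^-3 mol
Let x = n(CaCO3), y = n(MgCO3).
Titrant: 2x + 2y = 9.013 × 10^-3;  mass: 100.09x + 84.31y = 0.4234
Solving, x = 2.754 × 10^-3 mol, y = 1.752 × 10^-3 mol
mass of CaCO3 = 2.754 × 10^-3 × 100.09 = 0.2757 g
% CaCO3 = 0.2757 / 0.4234 × 100 = 65.11 %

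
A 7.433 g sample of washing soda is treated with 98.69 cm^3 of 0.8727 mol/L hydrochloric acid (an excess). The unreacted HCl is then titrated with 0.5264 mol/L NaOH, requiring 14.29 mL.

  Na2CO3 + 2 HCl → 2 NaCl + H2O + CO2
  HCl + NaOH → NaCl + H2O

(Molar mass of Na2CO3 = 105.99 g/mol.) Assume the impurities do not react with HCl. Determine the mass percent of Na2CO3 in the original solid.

n(HCl) added = 0.09869 × 0.8727 = 0.08613 mol
n(NaOH) used in back-titration = 0.01429 × 0.5264 = 7.522 × 10^-3 mol
n(HCl) left over = 7.522 × 10^-3 mol (1:1 ratio)
n(HCl) consumed by analyte = 0.08613 − 7.522 × 10^-3 = 0.07860 mol
From the 1:2 ratio, n(Na2CO3) = 1/2 × 0.07860 = 0.03930 mol
mass of Na2CO3 = 0.03930 × 105.99 = 4.166 g
% Na2CO3 = 4.166 / 7.433 × 100 = 56.04 %

56.04 %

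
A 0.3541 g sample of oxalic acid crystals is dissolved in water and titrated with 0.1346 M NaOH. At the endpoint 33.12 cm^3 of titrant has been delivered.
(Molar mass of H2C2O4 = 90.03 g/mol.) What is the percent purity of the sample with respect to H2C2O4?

56.67 %

H2C2O4 + 2 NaOH → Na2C2O4 + 2 H2O
n(NaOH) = 0.03312 L × 0.1346 mol/L = 4.458 × 10^-3 mol
From the 1:2 ratio, n(H2C2O4) = 1/2 × 4.458 × 10^-3 = 2.229 × 10^-3 mol
mass of H2C2O4 = 2.229 × 10^-3 × 90.03 g/mol = 0.2007 g
% H2C2O4 = 0.2007 / 0.3541 × 100 = 56.67 %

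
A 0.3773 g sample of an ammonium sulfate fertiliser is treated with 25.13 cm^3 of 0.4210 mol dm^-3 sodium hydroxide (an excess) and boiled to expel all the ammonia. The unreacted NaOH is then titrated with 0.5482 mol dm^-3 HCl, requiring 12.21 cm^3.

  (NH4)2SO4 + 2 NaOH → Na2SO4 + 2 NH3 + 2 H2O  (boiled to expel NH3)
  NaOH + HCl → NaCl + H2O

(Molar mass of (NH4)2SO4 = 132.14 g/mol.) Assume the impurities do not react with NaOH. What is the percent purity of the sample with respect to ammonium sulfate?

68.05 %

n(NaOH) added = 0.02513 × 0.4210 = 0.01058 mol
n(HCl) used in back-titration = 0.01221 × 0.5482 = 6.694 × 10^-3 mol
n(NaOH) left over = 6.694 × 10^-3 mol (1:1 ratio)
n(NaOH) consumed by analyte = 0.01058 − 6.694 × 10^-3 = 3.886 × 10^-3 mol
From the 1:2 ratio, n((NH4)2SO4) = 1/2 × 3.886 × 10^-3 = 1.943 × 10^-3 mol
mass of (NH4)2SO4 = 1.943 × 10^-3 × 132.14 = 0.2568 g
% (NH4)2SO4 = 0.2568 / 0.3773 × 100 = 68.05 %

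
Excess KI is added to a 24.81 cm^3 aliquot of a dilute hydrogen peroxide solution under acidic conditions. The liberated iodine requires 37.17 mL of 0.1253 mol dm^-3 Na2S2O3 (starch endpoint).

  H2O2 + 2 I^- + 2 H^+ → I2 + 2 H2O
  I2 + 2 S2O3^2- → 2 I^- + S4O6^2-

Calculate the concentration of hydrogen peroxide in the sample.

0.09386 mol/L

n(S2O3^2-) = 0.03717 × 0.1253 = 4.657 × 10^-3 mol
n(I2) = n(S2O3^2-)/2 = 2.329 × 10^-3 mol
n(H2O2) in the aliquot = 2.329 × 10^-3 mol (1:1 ratio)
[H2O2] = 2.329 × 10^-3 / 0.02481 = 0.09386 mol/L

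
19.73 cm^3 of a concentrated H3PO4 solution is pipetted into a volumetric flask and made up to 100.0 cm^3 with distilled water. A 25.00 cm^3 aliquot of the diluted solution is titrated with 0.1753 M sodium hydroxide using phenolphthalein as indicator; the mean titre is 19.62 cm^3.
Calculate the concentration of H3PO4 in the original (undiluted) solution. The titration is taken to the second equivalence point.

0.3486 M

H3PO4 + 2 NaOH → Na2HPO4 + 2 H2O
n(NaOH) = 0.01962 × 0.1753 = 3.439 × 10^-3 mol
From the 1:2 ratio, n(H3PO4) in the aliquot = 1/2 × 3.439 × 10^-3 = 1.720 × 10^-3 mol
[H3PO4]_dilute = 1.720 × 10^-3 / 0.02500 = 0.06879 mol/L
Dilution factor = 100.0 / 19.73 = 5.068
[H3PO4]_stock = 0.06879 × 5.068 = 0.3486 mol/L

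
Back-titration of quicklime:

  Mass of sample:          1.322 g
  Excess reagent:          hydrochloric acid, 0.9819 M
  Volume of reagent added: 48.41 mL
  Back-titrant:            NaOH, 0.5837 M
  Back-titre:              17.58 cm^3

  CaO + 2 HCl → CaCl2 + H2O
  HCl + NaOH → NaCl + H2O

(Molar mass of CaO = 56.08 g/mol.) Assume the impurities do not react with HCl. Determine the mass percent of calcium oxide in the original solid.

79.06 %

n(HCl) added = 0.04841 × 0.9819 = 0.04753 mol
n(NaOH) used in back-titration = 0.01758 × 0.5837 = 0.01026 mol
n(HCl) left over = 0.01026 mol (1:1 ratio)
n(HCl) consumed by analyte = 0.04753 − 0.01026 = 0.03727 mol
From the 1:2 ratio, n(CaO) = 1/2 × 0.03727 = 0.01864 mol
mass of CaO = 0.01864 × 56.08 = 1.045 g
% CaO = 1.045 / 1.322 × 100 = 79.06 %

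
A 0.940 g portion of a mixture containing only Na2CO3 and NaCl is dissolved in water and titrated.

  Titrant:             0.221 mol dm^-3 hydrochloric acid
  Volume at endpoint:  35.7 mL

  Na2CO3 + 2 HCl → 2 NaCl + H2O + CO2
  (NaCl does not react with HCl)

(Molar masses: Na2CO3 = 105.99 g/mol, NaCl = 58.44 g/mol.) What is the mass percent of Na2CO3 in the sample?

44.5 %

n(HCl) = 0.0357 × 0.221 = 7.89 × 10^-3 mol
Let x = n(Na2CO3), y = n(NaCl).
Titrant: 2x = 7.89 × 10^-3;  mass: 105.99x + 58.44y = 0.940
Solving, x = 3.94 × 10^-3 mol, y = 8.93 × 10^-3 mol
mass of Na2CO3 = 3.94 × 10^-3 × 105.99 = 0.418 g
% Na2CO3 = 0.418 / 0.940 × 100 = 44.5 %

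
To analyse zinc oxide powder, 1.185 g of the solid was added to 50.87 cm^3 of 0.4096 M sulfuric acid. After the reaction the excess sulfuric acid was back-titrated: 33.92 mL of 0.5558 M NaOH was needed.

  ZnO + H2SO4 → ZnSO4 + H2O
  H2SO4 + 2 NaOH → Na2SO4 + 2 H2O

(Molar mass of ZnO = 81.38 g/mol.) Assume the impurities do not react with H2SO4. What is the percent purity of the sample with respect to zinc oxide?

n(H2SO4) added = 0.05087 × 0.4096 = 0.02084 mol
n(NaOH) used in back-titration = 0.03392 × 0.5558 = 0.01885 mol
From the 1:2 ratio, n(H2SO4) left over = 1/2 × 0.01885 = 9.426 × 10^-3 mol
n(H2SO4) consumed by analyte = 0.02084 − 9.426 × 10^-3 = 0.01141 mol
n(ZnO) = 0.01141 mol (1:1 ratio)
mass of ZnO = 0.01141 × 81.38 = 0.9285 g
% ZnO = 0.9285 / 1.185 × 100 = 78.36 %

78.36 %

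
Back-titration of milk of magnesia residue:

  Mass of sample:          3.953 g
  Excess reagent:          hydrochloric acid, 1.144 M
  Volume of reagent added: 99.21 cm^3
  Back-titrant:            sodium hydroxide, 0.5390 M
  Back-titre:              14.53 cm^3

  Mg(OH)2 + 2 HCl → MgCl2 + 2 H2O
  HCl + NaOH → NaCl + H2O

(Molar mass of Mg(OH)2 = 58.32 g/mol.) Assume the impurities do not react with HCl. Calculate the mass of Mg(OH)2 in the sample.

3.081 g

n(HCl) added = 0.09921 × 1.144 = 0.1135 mol
n(NaOH) used in back-titration = 0.01453 × 0.5390 = 7.832 × 10^-3 mol
n(HCl) left over = 7.832 × 10^-3 mol (1:1 ratio)
n(HCl) consumed by analyte = 0.1135 − 7.832 × 10^-3 = 0.1057 mol
From the 1:2 ratio, n(Mg(OH)2) = 1/2 × 0.1057 = 0.05283 mol
mass of Mg(OH)2 = 0.05283 × 58.32 = 3.081 g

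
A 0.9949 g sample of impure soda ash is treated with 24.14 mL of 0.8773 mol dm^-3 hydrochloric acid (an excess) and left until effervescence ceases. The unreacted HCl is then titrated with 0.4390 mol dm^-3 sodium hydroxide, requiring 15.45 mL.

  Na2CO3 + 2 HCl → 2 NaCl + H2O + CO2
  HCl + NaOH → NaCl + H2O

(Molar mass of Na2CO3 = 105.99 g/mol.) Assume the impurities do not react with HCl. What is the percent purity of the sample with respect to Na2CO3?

76.68 %

n(HCl) added = 0.02414 × 0.8773 = 0.02118 mol
n(NaOH) used in back-titration = 0.01545 × 0.4390 = 6.783 × 10^-3 mol
n(HCl) left over = 6.783 × 10^-3 mol (1:1 ratio)
n(HCl) consumed by analyte = 0.02118 − 6.783 × 10^-3 = 0.01440 mol
From the 1:2 ratio, n(Na2CO3) = 1/2 × 0.01440 = 7.198 × 10^-3 mol
mass of Na2CO3 = 7.198 × 10^-3 × 105.99 = 0.7629 g
% Na2CO3 = 0.7629 / 0.9949 × 100 = 76.68 %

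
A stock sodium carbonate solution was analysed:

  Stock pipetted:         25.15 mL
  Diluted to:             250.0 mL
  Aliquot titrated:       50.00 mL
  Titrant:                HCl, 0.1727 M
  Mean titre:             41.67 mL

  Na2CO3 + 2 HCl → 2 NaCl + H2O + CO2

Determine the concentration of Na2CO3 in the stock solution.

n(HCl) = 0.04167 × 0.1727 = 7.196 × 10^-3 mol
From the 1:2 ratio, n(Na2CO3) in the aliquot = 1/2 × 7.196 × 10^-3 = 3.598 × 10^-3 mol
[Na2CO3]_dilute = 3.598 × 10^-3 / 0.05000 = 0.07196 mol/L
Dilution factor = 250.0 / 25.15 = 9.940
[Na2CO3]_stock = 0.07196 × 9.940 = 0.7153 mol/L

0.7153 M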